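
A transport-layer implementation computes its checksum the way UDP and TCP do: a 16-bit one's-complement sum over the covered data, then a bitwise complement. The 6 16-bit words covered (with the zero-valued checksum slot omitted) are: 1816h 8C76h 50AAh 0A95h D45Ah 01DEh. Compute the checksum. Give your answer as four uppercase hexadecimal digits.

29FB

One's-complement addition (fold any carry out of bit 15 back into bit 0):
  0x1816 + 0x8C76 = 0x0A48C
  0xA48C + 0x50AA = 0x0F536
  0xF536 + 0x0A95 = 0x0FFCB
  0xFFCB + 0xD45A = 0x1D425 → wrap carry → 0xD426
  0xD426 + 0x01DE = 0x0D604
One's-complement sum = 0xD604.
Checksum = ~0xD604 & 0xFFFF = 0x29FB.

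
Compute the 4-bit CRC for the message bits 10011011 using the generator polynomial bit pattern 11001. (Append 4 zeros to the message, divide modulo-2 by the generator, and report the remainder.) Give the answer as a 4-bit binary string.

Append 4 zeros: 100110110000. Divide by 11001 (XOR where the leading bit is 1):
  pos 0: 10011 XOR 11001 = 01010
  pos 1: 10100 XOR 11001 = 01101
  pos 2: 11011 XOR 11001 = 00010
  pos 5: 10100 XOR 11001 = 01101
  pos 6: 11010 XOR 11001 = 00011
Remainder (last 4 bits) = 0110. This is the CRC / FCS.

0110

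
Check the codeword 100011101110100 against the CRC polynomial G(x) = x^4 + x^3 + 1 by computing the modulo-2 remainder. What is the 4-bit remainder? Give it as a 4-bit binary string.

Modulo-2 division of 100011101110100 by 11001:
  pos 0: 10001 XOR 11001 = 01000
  pos 1: 10001 XOR 11001 = 01000
  pos 2: 10001 XOR 11001 = 01000
  pos 3: 10000 XOR 11001 = 01001
  pos 4: 10011 XOR 11001 = 01010
  pos 5: 10101 XOR 11001 = 01100
  pos 6: 11001 XOR 11001 = 00000
Remainder = 0100 (nonzero — an error is detected).

0100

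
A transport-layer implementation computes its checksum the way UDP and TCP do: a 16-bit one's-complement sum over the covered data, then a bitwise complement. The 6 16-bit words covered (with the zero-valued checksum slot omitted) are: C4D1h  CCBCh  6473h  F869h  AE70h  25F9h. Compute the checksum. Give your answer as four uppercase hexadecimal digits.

3D2A

One's-complement addition (fold any carry out of bit 15 back into bit 0):
  0xC4D1 + 0xCCBC = 0x1918D → wrap carry → 0x918E
  0x918E + 0x6473 = 0x0F601
  0xF601 + 0xF869 = 0x1EE6A → wrap carry → 0xEE6B
  0xEE6B + 0xAE70 = 0x19CDB → wrap carry → 0x9CDC
  0x9CDC + 0x25F9 = 0x0C2D5
One's-complement sum = 0xC2D5.
Checksum = ~0xC2D5 & 0xFFFF = 0x3D2A.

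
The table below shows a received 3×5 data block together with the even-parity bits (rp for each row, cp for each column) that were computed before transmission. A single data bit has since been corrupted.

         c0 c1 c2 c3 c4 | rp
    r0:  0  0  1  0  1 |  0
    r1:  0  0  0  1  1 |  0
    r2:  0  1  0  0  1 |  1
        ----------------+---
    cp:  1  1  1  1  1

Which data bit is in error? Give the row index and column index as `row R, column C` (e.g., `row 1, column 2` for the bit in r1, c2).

Recompute each row's even parity and compare to rp:
  r0: data parity 0, sent rp 0 → ok
  r1: data parity 0, sent rp 0 → ok
  r2: data parity 0, sent rp 1 → mismatch
Recompute each column's even parity and compare to cp:
  c0: data parity 0, sent cp 1 → mismatch
  c1: data parity 1, sent cp 1 → ok
  c2: data parity 1, sent cp 1 → ok
  c3: data parity 1, sent cp 1 → ok
  c4: data parity 1, sent cp 1 → ok
Exactly one row (r2) and one column (c0) fail → the flipped bit is at their intersection.

row 2, column 0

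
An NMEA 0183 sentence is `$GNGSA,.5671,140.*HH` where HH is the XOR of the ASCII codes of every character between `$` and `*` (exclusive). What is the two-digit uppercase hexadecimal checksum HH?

6C

XOR the ASCII codes of the payload characters:
  'G' = 0x47 → acc = 0x47
  'N' = 0x4E → acc = 0x09
  'G' = 0x47 → acc = 0x4E
  'S' = 0x53 → acc = 0x1D
  'A' = 0x41 → acc = 0x5C
  ',' = 0x2C → acc = 0x70
  '.' = 0x2E → acc = 0x5E
  '5' = 0x35 → acc = 0x6B
  '6' = 0x36 → acc = 0x5D
  '7' = 0x37 → acc = 0x6A
  '1' = 0x31 → acc = 0x5B
  ',' = 0x2C → acc = 0x77
  '1' = 0x31 → acc = 0x46
  '4' = 0x34 → acc = 0x72
  '0' = 0x30 → acc = 0x42
  '.' = 0x2E → acc = 0x6C
Checksum = 0x6C.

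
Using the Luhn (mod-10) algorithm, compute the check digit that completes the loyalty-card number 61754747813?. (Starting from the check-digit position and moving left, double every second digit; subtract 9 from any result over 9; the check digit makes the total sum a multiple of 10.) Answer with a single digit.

Partial digits right→left: 3 1 8 7 4 7 4 5 7 1 6
Double every second digit counting from the check-digit position (so the 1st, 3rd, 5th, ... of the partial from the right).
  doubled (with −9 where >9): 6 7 8 8 5 3 → sum 37
  kept as-is: 1 7 7 5 1 → sum 21
Total = 37 + 21 = 58.
Check digit = (10 − (58 mod 10)) mod 10 = 2.

2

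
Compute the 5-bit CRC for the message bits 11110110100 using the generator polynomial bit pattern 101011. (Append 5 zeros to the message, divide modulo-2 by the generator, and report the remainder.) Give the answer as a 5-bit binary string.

Append 5 zeros: 1111011010000000. Divide by 101011 (XOR where the leading bit is 1):
  pos 0: 111101 XOR 101011 = 010110
  pos 1: 101101 XOR 101011 = 000110
  pos 4: 110010 XOR 101011 = 011001
  pos 5: 110010 XOR 101011 = 011001
  pos 6: 110010 XOR 101011 = 011001
  pos 7: 110010 XOR 101011 = 011001
  pos 8: 110010 XOR 101011 = 011001
  pos 9: 110010 XOR 101011 = 011001
  pos 10: 110010 XOR 101011 = 011001
Remainder (last 5 bits) = 11001. This is the CRC / FCS.

11001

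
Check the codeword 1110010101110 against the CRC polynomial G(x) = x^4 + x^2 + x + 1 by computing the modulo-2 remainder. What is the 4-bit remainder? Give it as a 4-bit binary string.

Modulo-2 division of 1110010101110 by 10111:
  pos 0: 11100 XOR 10111 = 01011
  pos 1: 10111 XOR 10111 = 00000
  pos 7: 10111 XOR 10111 = 00000
Remainder = 0000 (zero — the frame passes the CRC check).

0000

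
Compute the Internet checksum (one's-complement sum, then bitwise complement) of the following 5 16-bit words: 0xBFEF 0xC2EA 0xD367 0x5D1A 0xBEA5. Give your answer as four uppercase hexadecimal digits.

8DFD

One's-complement addition (fold any carry out of bit 15 back into bit 0):
  0xBFEF + 0xC2EA = 0x182D9 → wrap carry → 0x82DA
  0x82DA + 0xD367 = 0x15641 → wrap carry → 0x5642
  0x5642 + 0x5D1A = 0x0B35C
  0xB35C + 0xBEA5 = 0x17201 → wrap carry → 0x7202
One's-complement sum = 0x7202.
Checksum = ~0x7202 & 0xFFFF = 0x8DFD.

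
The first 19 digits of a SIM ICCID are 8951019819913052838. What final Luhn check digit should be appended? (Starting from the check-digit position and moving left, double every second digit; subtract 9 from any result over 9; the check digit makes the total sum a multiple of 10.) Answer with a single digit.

Partial digits right→left: 8 3 8 2 5 0 3 1 9 9 1 8 9 1 0 1 5 9 8
Double every second digit counting from the check-digit position (so the 1st, 3rd, 5th, ... of the partial from the right).
  doubled (with −9 where >9): 7 7 1 6 9 2 9 0 1 7 → sum 49
  kept as-is: 3 2 0 1 9 8 1 1 9 → sum 34
Total = 49 + 34 = 83.
Check digit = (10 − (83 mod 10)) mod 10 = 7.

7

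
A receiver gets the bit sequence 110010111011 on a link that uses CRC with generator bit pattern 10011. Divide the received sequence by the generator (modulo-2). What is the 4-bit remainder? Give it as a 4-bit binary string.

1100

Modulo-2 division of 110010111011 by 10011:
  pos 0: 11001 XOR 10011 = 01010
  pos 1: 10100 XOR 10011 = 00111
  pos 3: 11111 XOR 10011 = 01100
  pos 4: 11001 XOR 10011 = 01010
  pos 5: 10100 XOR 10011 = 00111
  pos 7: 11111 XOR 10011 = 01100
Remainder = 1100 (nonzero — an error is detected).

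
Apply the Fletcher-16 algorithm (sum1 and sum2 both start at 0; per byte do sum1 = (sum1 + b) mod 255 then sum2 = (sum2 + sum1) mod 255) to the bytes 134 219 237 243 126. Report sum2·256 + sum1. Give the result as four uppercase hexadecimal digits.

Running sums (mod 255):
  after byte 0 (134): sum1=134, sum2=134
  after byte 1 (219): sum1=98, sum2=232
  after byte 2 (237): sum1=80, sum2=57
  after byte 3 (243): sum1=68, sum2=125
  after byte 4 (126): sum1=194, sum2=64
Checksum = sum2·256 + sum1 = 64·256 + 194 = 16578 = 0x40C2.

40C2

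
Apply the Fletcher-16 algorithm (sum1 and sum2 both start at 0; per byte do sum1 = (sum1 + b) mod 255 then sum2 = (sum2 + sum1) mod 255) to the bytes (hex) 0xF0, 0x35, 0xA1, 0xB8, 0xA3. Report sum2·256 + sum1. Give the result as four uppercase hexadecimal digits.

Running sums (mod 255):
  after byte 0 (0xF0): sum1=240, sum2=240
  after byte 1 (0x35): sum1=38, sum2=23
  after byte 2 (0xA1): sum1=199, sum2=222
  after byte 3 (0xB8): sum1=128, sum2=95
  after byte 4 (0xA3): sum1=36, sum2=131
Checksum = sum2·256 + sum1 = 131·256 + 36 = 33572 = 0x8324.

8324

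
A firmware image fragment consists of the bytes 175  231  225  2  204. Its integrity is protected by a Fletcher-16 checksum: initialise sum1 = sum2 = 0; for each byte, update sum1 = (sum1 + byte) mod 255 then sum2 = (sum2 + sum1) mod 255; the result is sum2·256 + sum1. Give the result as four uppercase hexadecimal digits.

8448

Running sums (mod 255):
  after byte 0 (175): sum1=175, sum2=175
  after byte 1 (231): sum1=151, sum2=71
  after byte 2 (225): sum1=121, sum2=192
  after byte 3 (2): sum1=123, sum2=60
  after byte 4 (204): sum1=72, sum2=132
Checksum = sum2·256 + sum1 = 132·256 + 72 = 33864 = 0x8448.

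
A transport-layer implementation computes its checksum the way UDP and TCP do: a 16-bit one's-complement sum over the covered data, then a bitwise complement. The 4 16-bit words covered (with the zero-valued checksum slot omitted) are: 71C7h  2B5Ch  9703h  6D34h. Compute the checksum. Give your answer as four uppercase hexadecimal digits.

One's-complement addition (fold any carry out of bit 15 back into bit 0):
  0x71C7 + 0x2B5C = 0x09D23
  0x9D23 + 0x9703 = 0x13426 → wrap carry → 0x3427
  0x3427 + 0x6D34 = 0x0A15B
One's-complement sum = 0xA15B.
Checksum = ~0xA15B & 0xFFFF = 0x5EA4.

5EA4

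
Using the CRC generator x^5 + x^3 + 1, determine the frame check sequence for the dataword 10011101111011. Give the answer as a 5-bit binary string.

Append 5 zeros: 1001110111101100000. Divide by 101001 (XOR where the leading bit is 1):
  pos 0: 100111 XOR 101001 = 001110
  pos 2: 111001 XOR 101001 = 010000
  pos 3: 100001 XOR 101001 = 001000
  pos 5: 100011 XOR 101001 = 001010
  pos 7: 101001 XOR 101001 = 000000
  pos 13: 100000 XOR 101001 = 001001
Remainder (last 5 bits) = 01001. This is the CRC / FCS.

01001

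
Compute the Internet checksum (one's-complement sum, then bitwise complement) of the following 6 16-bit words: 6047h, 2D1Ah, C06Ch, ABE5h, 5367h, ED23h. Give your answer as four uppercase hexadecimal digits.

One's-complement addition (fold any carry out of bit 15 back into bit 0):
  0x6047 + 0x2D1A = 0x08D61
  0x8D61 + 0xC06C = 0x14DCD → wrap carry → 0x4DCE
  0x4DCE + 0xABE5 = 0x0F9B3
  0xF9B3 + 0x5367 = 0x14D1A → wrap carry → 0x4D1B
  0x4D1B + 0xED23 = 0x13A3E → wrap carry → 0x3A3F
One's-complement sum = 0x3A3F.
Checksum = ~0x3A3F & 0xFFFF = 0xC5C0.

C5C0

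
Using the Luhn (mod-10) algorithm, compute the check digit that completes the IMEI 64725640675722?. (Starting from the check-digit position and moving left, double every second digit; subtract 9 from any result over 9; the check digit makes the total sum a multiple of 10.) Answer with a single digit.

6

Partial digits right→left: 2 2 7 5 7 6 0 4 6 5 2 7 4 6
Double every second digit counting from the check-digit position (so the 1st, 3rd, 5th, ... of the partial from the right).
  doubled (with −9 where >9): 4 5 5 0 3 4 8 → sum 29
  kept as-is: 2 5 6 4 5 7 6 → sum 35
Total = 29 + 35 = 64.
Check digit = (10 − (64 mod 10)) mod 10 = 6.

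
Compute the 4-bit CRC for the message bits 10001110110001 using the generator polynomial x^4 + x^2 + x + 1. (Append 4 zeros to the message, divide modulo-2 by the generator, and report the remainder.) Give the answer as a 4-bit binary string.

1011

Append 4 zeros: 100011101100010000. Divide by 10111 (XOR where the leading bit is 1):
  pos 0: 10001 XOR 10111 = 00110
  pos 2: 11011 XOR 10111 = 01100
  pos 3: 11000 XOR 10111 = 01111
  pos 4: 11111 XOR 10111 = 01000
  pos 5: 10001 XOR 10111 = 00110
  pos 7: 11000 XOR 10111 = 01111
  pos 8: 11110 XOR 10111 = 01001
  pos 9: 10011 XOR 10111 = 00100
  pos 11: 10000 XOR 10111 = 00111
  pos 13: 11100 XOR 10111 = 01011
Remainder (last 4 bits) = 1011. This is the CRC / FCS.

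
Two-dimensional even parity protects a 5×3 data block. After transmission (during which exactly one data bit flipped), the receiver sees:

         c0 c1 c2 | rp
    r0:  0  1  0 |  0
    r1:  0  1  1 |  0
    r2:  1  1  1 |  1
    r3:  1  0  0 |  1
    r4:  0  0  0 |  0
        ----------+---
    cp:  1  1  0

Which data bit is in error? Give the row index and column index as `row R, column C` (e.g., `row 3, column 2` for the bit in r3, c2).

Recompute each row's even parity and compare to rp:
  r0: data parity 1, sent rp 0 → mismatch
  r1: data parity 0, sent rp 0 → ok
  r2: data parity 1, sent rp 1 → ok
  r3: data parity 1, sent rp 1 → ok
  r4: data parity 0, sent rp 0 → ok
Recompute each column's even parity and compare to cp:
  c0: data parity 0, sent cp 1 → mismatch
  c1: data parity 1, sent cp 1 → ok
  c2: data parity 0, sent cp 0 → ok
Exactly one row (r0) and one column (c0) fail → the flipped bit is at their intersection.

row 0, column 0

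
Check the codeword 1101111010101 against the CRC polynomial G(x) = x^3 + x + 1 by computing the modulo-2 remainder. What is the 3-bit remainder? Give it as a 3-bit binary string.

Modulo-2 division of 1101111010101 by 1011:
  pos 0: 1101 XOR 1011 = 0110
  pos 1: 1101 XOR 1011 = 0110
  pos 2: 1101 XOR 1011 = 0110
  pos 3: 1101 XOR 1011 = 0110
  pos 4: 1100 XOR 1011 = 0111
  pos 5: 1111 XOR 1011 = 0100
  pos 6: 1000 XOR 1011 = 0011
  pos 8: 1110 XOR 1011 = 0101
  pos 9: 1011 XOR 1011 = 0000
Remainder = 000 (zero — the frame passes the CRC check).

000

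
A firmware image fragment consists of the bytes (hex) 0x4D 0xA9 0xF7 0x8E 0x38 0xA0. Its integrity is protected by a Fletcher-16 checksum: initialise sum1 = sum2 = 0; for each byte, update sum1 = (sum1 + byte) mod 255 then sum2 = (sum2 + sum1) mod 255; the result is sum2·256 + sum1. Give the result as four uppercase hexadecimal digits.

Running sums (mod 255):
  after byte 0 (0x4D): sum1=77, sum2=77
  after byte 1 (0xA9): sum1=246, sum2=68
  after byte 2 (0xF7): sum1=238, sum2=51
  after byte 3 (0x8E): sum1=125, sum2=176
  after byte 4 (0x38): sum1=181, sum2=102
  after byte 5 (0xA0): sum1=86, sum2=188
Checksum = sum2·256 + sum1 = 188·256 + 86 = 48214 = 0xBC56.

BC56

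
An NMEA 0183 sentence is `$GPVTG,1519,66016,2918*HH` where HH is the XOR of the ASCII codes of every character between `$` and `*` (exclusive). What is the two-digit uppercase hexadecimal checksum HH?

47

XOR the ASCII codes of the payload characters:
  'G' = 0x47 → acc = 0x47
  'P' = 0x50 → acc = 0x17
  'V' = 0x56 → acc = 0x41
  'T' = 0x54 → acc = 0x15
  'G' = 0x47 → acc = 0x52
  ',' = 0x2C → acc = 0x7E
  '1' = 0x31 → acc = 0x4F
  '5' = 0x35 → acc = 0x7A
  '1' = 0x31 → acc = 0x4B
  '9' = 0x39 → acc = 0x72
  ',' = 0x2C → acc = 0x5E
  '6' = 0x36 → acc = 0x68
  '6' = 0x36 → acc = 0x5E
  '0' = 0x30 → acc = 0x6E
  '1' = 0x31 → acc = 0x5F
  '6' = 0x36 → acc = 0x69
  ',' = 0x2C → acc = 0x45
  '2' = 0x32 → acc = 0x77
  '9' = 0x39 → acc = 0x4E
  '1' = 0x31 → acc = 0x7F
  '8' = 0x38 → acc = 0x47
Checksum = 0x47.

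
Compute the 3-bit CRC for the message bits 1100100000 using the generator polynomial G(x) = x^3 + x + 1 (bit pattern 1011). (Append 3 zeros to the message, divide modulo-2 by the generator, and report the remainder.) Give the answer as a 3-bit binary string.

Append 3 zeros: 1100100000000. Divide by 1011 (XOR where the leading bit is 1):
  pos 0: 1100 XOR 1011 = 0111
  pos 1: 1111 XOR 1011 = 0100
  pos 2: 1000 XOR 1011 = 0011
  pos 4: 1100 XOR 1011 = 0111
  pos 5: 1110 XOR 1011 = 0101
  pos 6: 1010 XOR 1011 = 0001
  pos 9: 1000 XOR 1011 = 0011
Remainder (last 3 bits) = 011. This is the CRC / FCS.

011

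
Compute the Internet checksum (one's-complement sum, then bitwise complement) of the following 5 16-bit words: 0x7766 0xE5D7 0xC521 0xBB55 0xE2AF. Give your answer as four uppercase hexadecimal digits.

3F9A

One's-complement addition (fold any carry out of bit 15 back into bit 0):
  0x7766 + 0xE5D7 = 0x15D3D → wrap carry → 0x5D3E
  0x5D3E + 0xC521 = 0x1225F → wrap carry → 0x2260
  0x2260 + 0xBB55 = 0x0DDB5
  0xDDB5 + 0xE2AF = 0x1C064 → wrap carry → 0xC065
One's-complement sum = 0xC065.
Checksum = ~0xC065 & 0xFFFF = 0x3F9A.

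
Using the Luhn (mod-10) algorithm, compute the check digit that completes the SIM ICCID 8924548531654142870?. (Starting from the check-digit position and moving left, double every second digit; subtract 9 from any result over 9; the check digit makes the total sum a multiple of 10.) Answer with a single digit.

Partial digits right→left: 0 7 8 2 4 1 4 5 6 1 3 5 8 4 5 4 2 9 8
Double every second digit counting from the check-digit position (so the 1st, 3rd, 5th, ... of the partial from the right).
  doubled (with −9 where >9): 0 7 8 8 3 6 7 1 4 7 → sum 51
  kept as-is: 7 2 1 5 1 5 4 4 9 → sum 38
Total = 51 + 38 = 89.
Check digit = (10 − (89 mod 10)) mod 10 = 1.

1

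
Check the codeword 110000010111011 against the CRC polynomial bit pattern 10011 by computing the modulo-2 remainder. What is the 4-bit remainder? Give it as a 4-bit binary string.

Modulo-2 division of 110000010111011 by 10011:
  pos 0: 11000 XOR 10011 = 01011
  pos 1: 10110 XOR 10011 = 00101
  pos 3: 10101 XOR 10011 = 00110
  pos 5: 11001 XOR 10011 = 01010
  pos 6: 10101 XOR 10011 = 00110
  pos 8: 11010 XOR 10011 = 01001
  pos 9: 10011 XOR 10011 = 00000
Remainder = 0001 (nonzero — an error is detected).

0001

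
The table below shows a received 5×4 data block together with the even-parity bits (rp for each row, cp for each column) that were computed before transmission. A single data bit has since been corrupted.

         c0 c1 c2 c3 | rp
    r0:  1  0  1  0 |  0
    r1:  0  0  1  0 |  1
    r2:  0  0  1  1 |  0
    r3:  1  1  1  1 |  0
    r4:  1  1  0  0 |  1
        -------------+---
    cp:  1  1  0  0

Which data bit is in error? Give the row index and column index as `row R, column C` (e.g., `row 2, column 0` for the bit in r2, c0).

Recompute each row's even parity and compare to rp:
  r0: data parity 0, sent rp 0 → ok
  r1: data parity 1, sent rp 1 → ok
  r2: data parity 0, sent rp 0 → ok
  r3: data parity 0, sent rp 0 → ok
  r4: data parity 0, sent rp 1 → mismatch
Recompute each column's even parity and compare to cp:
  c0: data parity 1, sent cp 1 → ok
  c1: data parity 0, sent cp 1 → mismatch
  c2: data parity 0, sent cp 0 → ok
  c3: data parity 0, sent cp 0 → ok
Exactly one row (r4) and one column (c1) fail → the flipped bit is at their intersection.

row 4, column 1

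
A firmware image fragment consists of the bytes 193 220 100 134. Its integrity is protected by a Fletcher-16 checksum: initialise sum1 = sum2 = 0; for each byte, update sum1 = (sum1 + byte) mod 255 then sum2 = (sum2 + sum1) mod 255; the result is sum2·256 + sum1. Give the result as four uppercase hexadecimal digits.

EC89

Running sums (mod 255):
  after byte 0 (193): sum1=193, sum2=193
  after byte 1 (220): sum1=158, sum2=96
  after byte 2 (100): sum1=3, sum2=99
  after byte 3 (134): sum1=137, sum2=236
Checksum = sum2·256 + sum1 = 236·256 + 137 = 60553 = 0xEC89.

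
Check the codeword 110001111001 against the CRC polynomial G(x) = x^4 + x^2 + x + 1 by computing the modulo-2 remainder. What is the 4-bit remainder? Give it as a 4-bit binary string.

Modulo-2 division of 110001111001 by 10111:
  pos 0: 11000 XOR 10111 = 01111
  pos 1: 11111 XOR 10111 = 01000
  pos 2: 10001 XOR 10111 = 00110
  pos 4: 11011 XOR 10111 = 01100
  pos 5: 11000 XOR 10111 = 01111
  pos 6: 11110 XOR 10111 = 01001
  pos 7: 10011 XOR 10111 = 00100
Remainder = 0100 (nonzero — an error is detected).

0100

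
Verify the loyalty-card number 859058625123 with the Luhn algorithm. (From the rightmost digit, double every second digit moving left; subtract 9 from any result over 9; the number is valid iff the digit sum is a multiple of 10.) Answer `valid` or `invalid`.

From the right, keep odd positions and double even positions (subtract 9 from any doubled value over 9):
  doubled (positions 2,4,...): 4 1 3 1 9 7 → sum 25
  kept (positions 1,3,...): 3 1 2 8 0 5 → sum 19
Total = 44.
44 mod 10 = 4, so the number is invalid.

invalid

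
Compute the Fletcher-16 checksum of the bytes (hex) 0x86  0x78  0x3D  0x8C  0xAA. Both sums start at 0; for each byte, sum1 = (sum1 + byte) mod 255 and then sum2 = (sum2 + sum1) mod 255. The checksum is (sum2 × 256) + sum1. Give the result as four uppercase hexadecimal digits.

FD73

Running sums (mod 255):
  after byte 0 (0x86): sum1=134, sum2=134
  after byte 1 (0x78): sum1=254, sum2=133
  after byte 2 (0x3D): sum1=60, sum2=193
  after byte 3 (0x8C): sum1=200, sum2=138
  after byte 4 (0xAA): sum1=115, sum2=253
Checksum = sum2·256 + sum1 = 253·256 + 115 = 64883 = 0xFD73.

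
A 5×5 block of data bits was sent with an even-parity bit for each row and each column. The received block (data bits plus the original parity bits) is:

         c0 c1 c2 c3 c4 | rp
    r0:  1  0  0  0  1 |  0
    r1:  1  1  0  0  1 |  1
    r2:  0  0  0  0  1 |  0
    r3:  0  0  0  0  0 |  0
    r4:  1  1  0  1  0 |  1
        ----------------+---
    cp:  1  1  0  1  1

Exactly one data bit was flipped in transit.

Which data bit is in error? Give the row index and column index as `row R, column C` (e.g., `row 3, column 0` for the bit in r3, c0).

Recompute each row's even parity and compare to rp:
  r0: data parity 0, sent rp 0 → ok
  r1: data parity 1, sent rp 1 → ok
  r2: data parity 1, sent rp 0 → mismatch
  r3: data parity 0, sent rp 0 → ok
  r4: data parity 1, sent rp 1 → ok
Recompute each column's even parity and compare to cp:
  c0: data parity 1, sent cp 1 → ok
  c1: data parity 0, sent cp 1 → mismatch
  c2: data parity 0, sent cp 0 → ok
  c3: data parity 1, sent cp 1 → ok
  c4: data parity 1, sent cp 1 → ok
Exactly one row (r2) and one column (c1) fail → the flipped bit is at their intersection.

row 2, column 1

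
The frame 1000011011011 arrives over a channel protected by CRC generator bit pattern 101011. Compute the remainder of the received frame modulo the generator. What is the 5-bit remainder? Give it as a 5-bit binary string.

10000

Modulo-2 division of 1000011011011 by 101011:
  pos 0: 100001 XOR 101011 = 001010
  pos 2: 101010 XOR 101011 = 000001
  pos 7: 111011 XOR 101011 = 010000
Remainder = 10000 (nonzero — an error is detected).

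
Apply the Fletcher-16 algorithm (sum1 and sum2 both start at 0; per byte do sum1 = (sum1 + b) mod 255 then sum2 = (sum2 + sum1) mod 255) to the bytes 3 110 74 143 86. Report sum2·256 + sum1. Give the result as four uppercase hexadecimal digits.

1DA1

Running sums (mod 255):
  after byte 0 (3): sum1=3, sum2=3
  after byte 1 (110): sum1=113, sum2=116
  after byte 2 (74): sum1=187, sum2=48
  after byte 3 (143): sum1=75, sum2=123
  after byte 4 (86): sum1=161, sum2=29
Checksum = sum2·256 + sum1 = 29·256 + 161 = 7585 = 0x1DA1.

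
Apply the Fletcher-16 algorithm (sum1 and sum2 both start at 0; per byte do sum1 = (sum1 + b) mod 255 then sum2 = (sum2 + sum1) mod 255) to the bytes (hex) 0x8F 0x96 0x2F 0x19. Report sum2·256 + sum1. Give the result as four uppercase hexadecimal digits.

Running sums (mod 255):
  after byte 0 (0x8F): sum1=143, sum2=143
  after byte 1 (0x96): sum1=38, sum2=181
  after byte 2 (0x2F): sum1=85, sum2=11
  after byte 3 (0x19): sum1=110, sum2=121
Checksum = sum2·256 + sum1 = 121·256 + 110 = 31086 = 0x796E.

796E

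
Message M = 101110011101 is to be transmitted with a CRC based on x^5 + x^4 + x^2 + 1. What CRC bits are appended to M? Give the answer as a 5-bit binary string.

11000

Append 5 zeros: 10111001110100000. Divide by 110101 (XOR where the leading bit is 1):
  pos 0: 101110 XOR 110101 = 011011
  pos 1: 110110 XOR 110101 = 000011
  pos 5: 111110 XOR 110101 = 001011
  pos 7: 101110 XOR 110101 = 011011
  pos 8: 110110 XOR 110101 = 000011
Remainder (last 5 bits) = 11000. This is the CRC / FCS.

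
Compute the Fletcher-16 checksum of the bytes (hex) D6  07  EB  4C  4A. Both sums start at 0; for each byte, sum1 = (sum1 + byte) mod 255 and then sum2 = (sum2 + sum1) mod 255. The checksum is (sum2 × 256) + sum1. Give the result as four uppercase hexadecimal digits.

F460

Running sums (mod 255):
  after byte 0 (D6): sum1=214, sum2=214
  after byte 1 (07): sum1=221, sum2=180
  after byte 2 (EB): sum1=201, sum2=126
  after byte 3 (4C): sum1=22, sum2=148
  after byte 4 (4A): sum1=96, sum2=244
Checksum = sum2·256 + sum1 = 244·256 + 96 = 62560 = 0xF460.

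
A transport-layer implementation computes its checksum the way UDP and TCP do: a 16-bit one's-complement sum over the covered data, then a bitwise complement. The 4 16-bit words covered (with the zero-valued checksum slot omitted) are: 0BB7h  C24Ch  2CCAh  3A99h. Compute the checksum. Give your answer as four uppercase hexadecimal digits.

One's-complement addition (fold any carry out of bit 15 back into bit 0):
  0x0BB7 + 0xC24C = 0x0CE03
  0xCE03 + 0x2CCA = 0x0FACD
  0xFACD + 0x3A99 = 0x13566 → wrap carry → 0x3567
One's-complement sum = 0x3567.
Checksum = ~0x3567 & 0xFFFF = 0xCA98.

CA98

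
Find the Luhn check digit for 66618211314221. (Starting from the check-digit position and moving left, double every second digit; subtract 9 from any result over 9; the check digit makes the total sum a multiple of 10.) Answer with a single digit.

Partial digits right→left: 1 2 2 4 1 3 1 1 2 8 1 6 6 6
Double every second digit counting from the check-digit position (so the 1st, 3rd, 5th, ... of the partial from the right).
  doubled (with −9 where >9): 2 4 2 2 4 2 3 → sum 19
  kept as-is: 2 4 3 1 8 6 6 → sum 30
Total = 19 + 30 = 49.
Check digit = (10 − (49 mod 10)) mod 10 = 1.

1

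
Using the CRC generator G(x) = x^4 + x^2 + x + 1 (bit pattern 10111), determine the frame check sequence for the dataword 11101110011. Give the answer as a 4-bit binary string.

Append 4 zeros: 111011100110000. Divide by 10111 (XOR where the leading bit is 1):
  pos 0: 11101 XOR 10111 = 01010
  pos 1: 10101 XOR 10111 = 00010
  pos 4: 10100 XOR 10111 = 00011
  pos 7: 11110 XOR 10111 = 01001
  pos 8: 10010 XOR 10111 = 00101
  pos 10: 10100 XOR 10111 = 00011
Remainder (last 4 bits) = 0011. This is the CRC / FCS.

0011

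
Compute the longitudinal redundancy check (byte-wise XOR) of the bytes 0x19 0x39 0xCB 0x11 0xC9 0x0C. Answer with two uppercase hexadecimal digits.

3F

XOR the bytes together:
  start with 0x19
  0x19 ⊕ 0x39 = 0x20
  0x20 ⊕ 0xCB = 0xEB
  0xEB ⊕ 0x11 = 0xFA
  0xFA ⊕ 0xC9 = 0x33
  0x33 ⊕ 0x0C = 0x3F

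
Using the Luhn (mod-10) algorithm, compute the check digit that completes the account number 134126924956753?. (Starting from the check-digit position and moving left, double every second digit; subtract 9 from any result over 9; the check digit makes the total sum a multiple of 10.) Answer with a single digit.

5

Partial digits right→left: 3 5 7 6 5 9 4 2 9 6 2 1 4 3 1
Double every second digit counting from the check-digit position (so the 1st, 3rd, 5th, ... of the partial from the right).
  doubled (with −9 where >9): 6 5 1 8 9 4 8 2 → sum 43
  kept as-is: 5 6 9 2 6 1 3 → sum 32
Total = 43 + 32 = 75.
Check digit = (10 − (75 mod 10)) mod 10 = 5.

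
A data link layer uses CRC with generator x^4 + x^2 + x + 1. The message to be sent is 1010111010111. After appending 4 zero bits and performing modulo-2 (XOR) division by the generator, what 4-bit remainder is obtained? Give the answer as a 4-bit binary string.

Append 4 zeros: 10101110101110000. Divide by 10111 (XOR where the leading bit is 1):
  pos 0: 10101 XOR 10111 = 00010
  pos 3: 10110 XOR 10111 = 00001
  pos 7: 11011 XOR 10111 = 01100
  pos 8: 11001 XOR 10111 = 01110
  pos 9: 11100 XOR 10111 = 01011
  pos 10: 10110 XOR 10111 = 00001
Remainder (last 4 bits) = 0100. This is the CRC / FCS.

0100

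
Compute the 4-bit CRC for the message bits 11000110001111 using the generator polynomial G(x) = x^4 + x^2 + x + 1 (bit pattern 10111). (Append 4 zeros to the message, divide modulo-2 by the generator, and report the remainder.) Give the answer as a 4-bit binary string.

Append 4 zeros: 110001100011110000. Divide by 10111 (XOR where the leading bit is 1):
  pos 0: 11000 XOR 10111 = 01111
  pos 1: 11111 XOR 10111 = 01000
  pos 2: 10001 XOR 10111 = 00110
  pos 4: 11000 XOR 10111 = 01111
  pos 5: 11110 XOR 10111 = 01001
  pos 6: 10011 XOR 10111 = 00100
  pos 8: 10011 XOR 10111 = 00100
  pos 10: 10010 XOR 10111 = 00101
  pos 12: 10100 XOR 10111 = 00011
Remainder (last 4 bits) = 0110. This is the CRC / FCS.

0110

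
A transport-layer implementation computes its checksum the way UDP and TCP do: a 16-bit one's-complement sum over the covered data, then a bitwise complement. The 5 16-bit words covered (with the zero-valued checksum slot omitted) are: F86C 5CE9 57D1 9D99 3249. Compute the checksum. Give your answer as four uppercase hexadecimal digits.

One's-complement addition (fold any carry out of bit 15 back into bit 0):
  0xF86C + 0x5CE9 = 0x15555 → wrap carry → 0x5556
  0x5556 + 0x57D1 = 0x0AD27
  0xAD27 + 0x9D99 = 0x14AC0 → wrap carry → 0x4AC1
  0x4AC1 + 0x3249 = 0x07D0A
One's-complement sum = 0x7D0A.
Checksum = ~0x7D0A & 0xFFFF = 0x82F5.

82F5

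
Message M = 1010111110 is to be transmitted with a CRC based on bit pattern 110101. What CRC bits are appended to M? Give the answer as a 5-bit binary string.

11010

Append 5 zeros: 101011111000000. Divide by 110101 (XOR where the leading bit is 1):
  pos 0: 101011 XOR 110101 = 011110
  pos 1: 111101 XOR 110101 = 001000
  pos 3: 100011 XOR 110101 = 010110
  pos 4: 101100 XOR 110101 = 011001
  pos 5: 110010 XOR 110101 = 000111
  pos 8: 111000 XOR 110101 = 001101
Remainder (last 5 bits) = 11010. This is the CRC / FCS.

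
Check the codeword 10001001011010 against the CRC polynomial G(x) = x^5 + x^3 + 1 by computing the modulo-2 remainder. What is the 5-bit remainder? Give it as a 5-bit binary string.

Modulo-2 division of 10001001011010 by 101001:
  pos 0: 100010 XOR 101001 = 001011
  pos 2: 101101 XOR 101001 = 000100
  pos 5: 100011 XOR 101001 = 001010
  pos 7: 101001 XOR 101001 = 000000
Remainder = 00000 (zero — the frame passes the CRC check).

00000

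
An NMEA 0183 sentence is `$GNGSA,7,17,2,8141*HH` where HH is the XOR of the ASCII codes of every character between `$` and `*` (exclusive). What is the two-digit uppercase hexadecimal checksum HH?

XOR the ASCII codes of the payload characters:
  'G' = 0x47 → acc = 0x47
  'N' = 0x4E → acc = 0x09
  'G' = 0x47 → acc = 0x4E
  'S' = 0x53 → acc = 0x1D
  'A' = 0x41 → acc = 0x5C
  ',' = 0x2C → acc = 0x70
  '7' = 0x37 → acc = 0x47
  ',' = 0x2C → acc = 0x6B
  '1' = 0x31 → acc = 0x5A
  '7' = 0x37 → acc = 0x6D
  ',' = 0x2C → acc = 0x41
  '2' = 0x32 → acc = 0x73
  ',' = 0x2C → acc = 0x5F
  '8' = 0x38 → acc = 0x67
  '1' = 0x31 → acc = 0x56
  '4' = 0x34 → acc = 0x62
  '1' = 0x31 → acc = 0x53
Checksum = 0x53.

53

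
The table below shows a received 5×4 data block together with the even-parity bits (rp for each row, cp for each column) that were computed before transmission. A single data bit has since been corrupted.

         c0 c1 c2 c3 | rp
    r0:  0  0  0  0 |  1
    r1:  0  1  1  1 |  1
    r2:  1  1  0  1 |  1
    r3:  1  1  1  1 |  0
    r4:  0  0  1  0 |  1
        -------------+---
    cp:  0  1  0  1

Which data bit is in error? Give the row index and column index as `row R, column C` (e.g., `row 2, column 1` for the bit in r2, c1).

Recompute each row's even parity and compare to rp:
  r0: data parity 0, sent rp 1 → mismatch
  r1: data parity 1, sent rp 1 → ok
  r2: data parity 1, sent rp 1 → ok
  r3: data parity 0, sent rp 0 → ok
  r4: data parity 1, sent rp 1 → ok
Recompute each column's even parity and compare to cp:
  c0: data parity 0, sent cp 0 → ok
  c1: data parity 1, sent cp 1 → ok
  c2: data parity 1, sent cp 0 → mismatch
  c3: data parity 1, sent cp 1 → ok
Exactly one row (r0) and one column (c2) fail → the flipped bit is at their intersection.

row 0, column 2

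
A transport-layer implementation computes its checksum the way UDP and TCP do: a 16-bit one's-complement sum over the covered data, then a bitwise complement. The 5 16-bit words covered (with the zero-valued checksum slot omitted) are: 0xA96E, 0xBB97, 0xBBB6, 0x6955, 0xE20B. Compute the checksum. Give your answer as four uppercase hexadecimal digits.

One's-complement addition (fold any carry out of bit 15 back into bit 0):
  0xA96E + 0xBB97 = 0x16505 → wrap carry → 0x6506
  0x6506 + 0xBBB6 = 0x120BC → wrap carry → 0x20BD
  0x20BD + 0x6955 = 0x08A12
  0x8A12 + 0xE20B = 0x16C1D → wrap carry → 0x6C1E
One's-complement sum = 0x6C1E.
Checksum = ~0x6C1E & 0xFFFF = 0x93E1.

93E1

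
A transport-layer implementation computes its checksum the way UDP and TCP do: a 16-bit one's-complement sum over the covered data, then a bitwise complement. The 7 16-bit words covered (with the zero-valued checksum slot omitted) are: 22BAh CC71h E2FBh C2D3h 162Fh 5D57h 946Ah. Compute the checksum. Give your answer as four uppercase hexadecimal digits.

6313

One's-complement addition (fold any carry out of bit 15 back into bit 0):
  0x22BA + 0xCC71 = 0x0EF2B
  0xEF2B + 0xE2FB = 0x1D226 → wrap carry → 0xD227
  0xD227 + 0xC2D3 = 0x194FA → wrap carry → 0x94FB
  0x94FB + 0x162F = 0x0AB2A
  0xAB2A + 0x5D57 = 0x10881 → wrap carry → 0x0882
  0x0882 + 0x946A = 0x09CEC
One's-complement sum = 0x9CEC.
Checksum = ~0x9CEC & 0xFFFF = 0x6313.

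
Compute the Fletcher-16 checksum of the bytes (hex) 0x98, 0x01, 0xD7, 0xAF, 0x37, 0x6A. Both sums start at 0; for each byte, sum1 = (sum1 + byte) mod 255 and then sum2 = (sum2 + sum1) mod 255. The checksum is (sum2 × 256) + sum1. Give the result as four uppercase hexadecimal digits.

DFC2

Running sums (mod 255):
  after byte 0 (0x98): sum1=152, sum2=152
  after byte 1 (0x01): sum1=153, sum2=50
  after byte 2 (0xD7): sum1=113, sum2=163
  after byte 3 (0xAF): sum1=33, sum2=196
  after byte 4 (0x37): sum1=88, sum2=29
  after byte 5 (0x6A): sum1=194, sum2=223
Checksum = sum2·256 + sum1 = 223·256 + 194 = 57282 = 0xDFC2.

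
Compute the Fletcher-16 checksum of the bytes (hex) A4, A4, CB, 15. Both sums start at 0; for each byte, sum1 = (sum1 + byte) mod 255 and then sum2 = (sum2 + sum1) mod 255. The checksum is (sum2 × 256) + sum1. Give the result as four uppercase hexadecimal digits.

Running sums (mod 255):
  after byte 0 (A4): sum1=164, sum2=164
  after byte 1 (A4): sum1=73, sum2=237
  after byte 2 (CB): sum1=21, sum2=3
  after byte 3 (15): sum1=42, sum2=45
Checksum = sum2·256 + sum1 = 45·256 + 42 = 11562 = 0x2D2A.

2D2A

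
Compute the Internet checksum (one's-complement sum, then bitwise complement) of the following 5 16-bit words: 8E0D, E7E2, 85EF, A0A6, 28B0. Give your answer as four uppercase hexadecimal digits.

One's-complement addition (fold any carry out of bit 15 back into bit 0):
  0x8E0D + 0xE7E2 = 0x175EF → wrap carry → 0x75F0
  0x75F0 + 0x85EF = 0x0FBDF
  0xFBDF + 0xA0A6 = 0x19C85 → wrap carry → 0x9C86
  0x9C86 + 0x28B0 = 0x0C536
One's-complement sum = 0xC536.
Checksum = ~0xC536 & 0xFFFF = 0x3AC9.

3AC9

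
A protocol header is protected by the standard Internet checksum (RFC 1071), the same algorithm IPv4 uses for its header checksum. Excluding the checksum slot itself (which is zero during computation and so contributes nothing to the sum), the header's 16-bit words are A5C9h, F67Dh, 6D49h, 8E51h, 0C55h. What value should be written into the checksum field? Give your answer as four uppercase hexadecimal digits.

One's-complement addition (fold any carry out of bit 15 back into bit 0):
  0xA5C9 + 0xF67D = 0x19C46 → wrap carry → 0x9C47
  0x9C47 + 0x6D49 = 0x10990 → wrap carry → 0x0991
  0x0991 + 0x8E51 = 0x097E2
  0x97E2 + 0x0C55 = 0x0A437
One's-complement sum = 0xA437.
Checksum = ~0xA437 & 0xFFFF = 0x5BC8.

5BC8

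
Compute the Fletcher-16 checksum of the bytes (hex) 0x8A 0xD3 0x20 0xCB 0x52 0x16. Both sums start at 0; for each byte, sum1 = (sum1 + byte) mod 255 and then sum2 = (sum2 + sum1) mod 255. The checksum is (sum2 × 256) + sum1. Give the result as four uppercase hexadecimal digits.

Running sums (mod 255):
  after byte 0 (0x8A): sum1=138, sum2=138
  after byte 1 (0xD3): sum1=94, sum2=232
  after byte 2 (0x20): sum1=126, sum2=103
  after byte 3 (0xCB): sum1=74, sum2=177
  after byte 4 (0x52): sum1=156, sum2=78
  after byte 5 (0x16): sum1=178, sum2=1
Checksum = sum2·256 + sum1 = 1·256 + 178 = 434 = 0x01B2.

01B2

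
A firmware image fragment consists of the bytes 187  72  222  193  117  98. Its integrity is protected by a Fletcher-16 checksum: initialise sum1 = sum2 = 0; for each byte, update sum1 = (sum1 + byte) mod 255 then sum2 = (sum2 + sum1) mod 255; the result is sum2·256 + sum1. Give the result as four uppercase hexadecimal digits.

Running sums (mod 255):
  after byte 0 (187): sum1=187, sum2=187
  after byte 1 (72): sum1=4, sum2=191
  after byte 2 (222): sum1=226, sum2=162
  after byte 3 (193): sum1=164, sum2=71
  after byte 4 (117): sum1=26, sum2=97
  after byte 5 (98): sum1=124, sum2=221
Checksum = sum2·256 + sum1 = 221·256 + 124 = 56700 = 0xDD7C.

DD7C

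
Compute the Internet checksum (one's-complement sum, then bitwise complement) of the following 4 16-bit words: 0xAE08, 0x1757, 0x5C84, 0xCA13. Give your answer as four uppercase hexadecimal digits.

One's-complement addition (fold any carry out of bit 15 back into bit 0):
  0xAE08 + 0x1757 = 0x0C55F
  0xC55F + 0x5C84 = 0x121E3 → wrap carry → 0x21E4
  0x21E4 + 0xCA13 = 0x0EBF7
One's-complement sum = 0xEBF7.
Checksum = ~0xEBF7 & 0xFFFF = 0x1408.

1408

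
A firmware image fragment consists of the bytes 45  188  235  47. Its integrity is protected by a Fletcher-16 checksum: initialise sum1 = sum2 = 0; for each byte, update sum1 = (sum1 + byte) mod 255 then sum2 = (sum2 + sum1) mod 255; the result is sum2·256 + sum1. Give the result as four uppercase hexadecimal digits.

Running sums (mod 255):
  after byte 0 (45): sum1=45, sum2=45
  after byte 1 (188): sum1=233, sum2=23
  after byte 2 (235): sum1=213, sum2=236
  after byte 3 (47): sum1=5, sum2=241
Checksum = sum2·256 + sum1 = 241·256 + 5 = 61701 = 0xF105.

F105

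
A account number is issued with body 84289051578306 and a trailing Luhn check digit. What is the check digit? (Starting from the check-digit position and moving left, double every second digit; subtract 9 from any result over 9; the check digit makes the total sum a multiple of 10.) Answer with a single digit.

Partial digits right→left: 6 0 3 8 7 5 1 5 0 9 8 2 4 8
Double every second digit counting from the check-digit position (so the 1st, 3rd, 5th, ... of the partial from the right).
  doubled (with −9 where >9): 3 6 5 2 0 7 8 → sum 31
  kept as-is: 0 8 5 5 9 2 8 → sum 37
Total = 31 + 37 = 68.
Check digit = (10 − (68 mod 10)) mod 10 = 2.

2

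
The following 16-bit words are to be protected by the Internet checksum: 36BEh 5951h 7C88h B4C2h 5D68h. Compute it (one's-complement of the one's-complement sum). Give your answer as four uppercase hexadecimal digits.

One's-complement addition (fold any carry out of bit 15 back into bit 0):
  0x36BE + 0x5951 = 0x0900F
  0x900F + 0x7C88 = 0x10C97 → wrap carry → 0x0C98
  0x0C98 + 0xB4C2 = 0x0C15A
  0xC15A + 0x5D68 = 0x11EC2 → wrap carry → 0x1EC3
One's-complement sum = 0x1EC3.
Checksum = ~0x1EC3 & 0xFFFF = 0xE13C.

E13C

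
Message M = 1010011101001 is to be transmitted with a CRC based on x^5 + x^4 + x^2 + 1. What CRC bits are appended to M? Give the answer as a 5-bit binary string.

Append 5 zeros: 101001110100100000. Divide by 110101 (XOR where the leading bit is 1):
  pos 0: 101001 XOR 110101 = 011100
  pos 1: 111001 XOR 110101 = 001100
  pos 3: 110010 XOR 110101 = 000111
  pos 6: 111100 XOR 110101 = 001001
  pos 8: 100110 XOR 110101 = 010011
  pos 9: 100110 XOR 110101 = 010011
  pos 10: 100110 XOR 110101 = 010011
  pos 11: 100110 XOR 110101 = 010011
  pos 12: 100110 XOR 110101 = 010011
Remainder (last 5 bits) = 10011. This is the CRC / FCS.

10011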